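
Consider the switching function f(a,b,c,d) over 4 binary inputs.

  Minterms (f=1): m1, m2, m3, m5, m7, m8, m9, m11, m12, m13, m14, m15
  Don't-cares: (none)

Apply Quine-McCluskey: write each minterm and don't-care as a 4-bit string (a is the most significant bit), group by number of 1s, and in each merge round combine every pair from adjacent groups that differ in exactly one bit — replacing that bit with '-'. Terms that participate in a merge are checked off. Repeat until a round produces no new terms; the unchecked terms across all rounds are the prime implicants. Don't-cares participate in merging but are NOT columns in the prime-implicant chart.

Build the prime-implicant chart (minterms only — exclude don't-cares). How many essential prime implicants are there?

Round 0: 0001✓ 0010✓ 0011✓ 0101✓ 0111✓ 1000✓ 1001✓ 1011✓ 1100✓ 1101✓ 1110✓ 1111✓
Round 1: -001✓ -011✓ -101✓ -111✓ 0-01✓ 0-11✓ 00-1✓ 001- 01-1✓ 1-00✓ 1-01✓ 1-11✓ 10-1✓ 100-✓ 11-0✓ 11-1✓ 110-✓ 111-✓
Round 2: --01✓ --11✓ -0-1✓ -1-1✓ 0--1✓ 1--1✓ 1-0- 11--
Round 3: ---1
PIs = {---1, 001-, 1-0-, 11--}
Coverage chart:
  m1: ---1 ←essential
  m2: 001- ←essential
  m3: ---1,001-
  m5: ---1 ←essential
  m7: ---1 ←essential
  m8: 1-0- ←essential
  m9: ---1,1-0-
  m11: ---1 ←essential
  m12: 1-0-,11--
  m13: ---1,1-0-,11--
  m14: 11-- ←essential
  m15: ---1,11--
Essential: ---1, 001-, 1-0-, 11--

4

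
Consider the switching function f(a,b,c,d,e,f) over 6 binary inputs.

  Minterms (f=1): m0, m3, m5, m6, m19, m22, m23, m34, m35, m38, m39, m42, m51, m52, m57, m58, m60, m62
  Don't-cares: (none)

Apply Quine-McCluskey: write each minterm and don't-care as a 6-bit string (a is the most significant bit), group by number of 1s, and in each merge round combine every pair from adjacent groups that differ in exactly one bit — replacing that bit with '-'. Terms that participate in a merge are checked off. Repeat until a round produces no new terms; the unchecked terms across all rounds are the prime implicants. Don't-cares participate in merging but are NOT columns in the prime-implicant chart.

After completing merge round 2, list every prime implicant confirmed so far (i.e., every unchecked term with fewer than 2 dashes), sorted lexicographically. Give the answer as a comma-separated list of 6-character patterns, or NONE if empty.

-00110, 0-0110, 000000, 000101, 010-11, 01011-, 1-1010, 10-010, 11-100, 111-10, 111001, 1111-0

[col 0] 000000, 000011*, 000101, 000110*, 010011*, 010110*, 010111*, 100010*, 100011*, 100110*, 100111*, 101010*, 110011*, 110100*, 111001, 111010*, 111100*, 111110*
[col 1] -00011*, -00110, -10011*, 0-0011*, 0-0110, 010-11, 01011-, 1-0011*, 1-1010, 10-010, 100-10*, 100-11*, 10001-*, 10011-*, 11-100, 111-10, 1111-0
[col 2] --0011, 100-1-
Prime implicants: --0011, -00110, 0-0110, 000000, 000101, 010-11, 01011-, 1-1010, 10-010, 100-1-, 11-100, 111-10, 111001, 1111-0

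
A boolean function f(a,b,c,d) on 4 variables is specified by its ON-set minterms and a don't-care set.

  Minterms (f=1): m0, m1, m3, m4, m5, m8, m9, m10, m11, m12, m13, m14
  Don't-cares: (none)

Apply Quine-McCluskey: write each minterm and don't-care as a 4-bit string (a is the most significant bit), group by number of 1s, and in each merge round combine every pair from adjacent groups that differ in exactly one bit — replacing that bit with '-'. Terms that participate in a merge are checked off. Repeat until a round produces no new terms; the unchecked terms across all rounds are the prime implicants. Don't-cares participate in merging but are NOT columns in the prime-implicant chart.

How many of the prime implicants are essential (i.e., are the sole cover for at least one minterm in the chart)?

3

[col 0] 0000*, 0001*, 0011*, 0100*, 0101*, 1000*, 1001*, 1010*, 1011*, 1100*, 1101*, 1110*
[col 1] -000*, -001*, -011*, -100*, -101*, 0-00*, 0-01*, 00-1*, 000-*, 010-*, 1-00*, 1-01*, 1-10*, 10-0*, 10-1*, 100-*, 101-*, 11-0*, 110-*
[col 2] --00*, --01*, -0-1, -00-*, -10-*, 0-0-*, 1--0, 1-0-*, 10--
[col 3] --0-
Prime implicants: --0-, -0-1, 1--0, 10--
PI chart (minterm → PIs covering it):
  0 | --0-  (sole → essential)
  1 | --0-,-0-1
  3 | -0-1  (sole → essential)
  4 | --0-  (sole → essential)
  5 | --0-  (sole → essential)
  8 | --0-,1--0,10--
  9 | --0-,-0-1,10--
  10 | 1--0,10--
  11 | -0-1,10--
  12 | --0-,1--0
  13 | --0-  (sole → essential)
  14 | 1--0  (sole → essential)
Essential prime implicants: --0-, -0-1, 1--0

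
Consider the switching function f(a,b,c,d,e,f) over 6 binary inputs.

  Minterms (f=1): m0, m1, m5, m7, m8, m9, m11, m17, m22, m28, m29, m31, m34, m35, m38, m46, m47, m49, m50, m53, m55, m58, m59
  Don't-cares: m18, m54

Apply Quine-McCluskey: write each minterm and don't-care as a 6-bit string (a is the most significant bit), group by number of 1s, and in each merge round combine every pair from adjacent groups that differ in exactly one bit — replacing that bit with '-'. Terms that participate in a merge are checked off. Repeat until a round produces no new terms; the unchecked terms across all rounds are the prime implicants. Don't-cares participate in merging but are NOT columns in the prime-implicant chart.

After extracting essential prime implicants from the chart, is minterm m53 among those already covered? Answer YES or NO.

NO

size-2^0 implicants → 000000(✓)  000001(✓)  000101(✓)  000111(✓)  001000(✓)  001001(✓)  001011(✓)  010001(✓)  010010(✓)  010110(✓)  011100(✓)  011101(✓)  011111(✓)  100010(✓)  100011(✓)  100110(✓)  101110(✓)  101111(✓)  110001(✓)  110010(✓)  110101(✓)  110110(✓)  110111(✓)  111010(✓)  111011(✓)
size-2^1 implicants → -10001  -10010(✓)  -10110(✓)  0-0001  00-000(✓)  00-001(✓)  000-01  00000-(✓)  0001-1  0010-1  00100-(✓)  010-10(✓)  0111-1  01110-  1-0010(✓)  1-0110(✓)  10-110  100-10(✓)  10001-  10111-  11-010  110-01  110-10(✓)  1101-1  11011-  11101-
size-2^2 implicants → -10-10  00-00-  1-0-10
Unchecked terms (primes): -10-10, -10001, 0-0001, 00-00-, 000-01, 0001-1, 0010-1, 0111-1, 01110-, 1-0-10, 10-110, 10001-, 10111-, 11-010, 110-01, 1101-1, 11011-, 11101-
Minterm coverage:
  m0 ⊆ 00-00- [E]
  m1 ⊆ 0-0001,00-00-,000-01
  m5 ⊆ 000-01,0001-1
  m7 ⊆ 0001-1 [E]
  m8 ⊆ 00-00- [E]
  m9 ⊆ 00-00-,0010-1
  m11 ⊆ 0010-1 [E]
  m17 ⊆ -10001,0-0001
  m22 ⊆ -10-10 [E]
  m28 ⊆ 01110- [E]
  m29 ⊆ 0111-1,01110-
  m31 ⊆ 0111-1 [E]
  m34 ⊆ 1-0-10,10001-
  m35 ⊆ 10001- [E]
  m38 ⊆ 1-0-10,10-110
  m46 ⊆ 10-110,10111-
  m47 ⊆ 10111- [E]
  m49 ⊆ -10001,110-01
  m50 ⊆ -10-10,1-0-10,11-010
  m53 ⊆ 110-01,1101-1
  m55 ⊆ 1101-1,11011-
  m58 ⊆ 11-010,11101-
  m59 ⊆ 11101- [E]
E = {-10-10, 00-00-, 0001-1, 0010-1, 0111-1, 01110-, 10001-, 10111-, 11101-}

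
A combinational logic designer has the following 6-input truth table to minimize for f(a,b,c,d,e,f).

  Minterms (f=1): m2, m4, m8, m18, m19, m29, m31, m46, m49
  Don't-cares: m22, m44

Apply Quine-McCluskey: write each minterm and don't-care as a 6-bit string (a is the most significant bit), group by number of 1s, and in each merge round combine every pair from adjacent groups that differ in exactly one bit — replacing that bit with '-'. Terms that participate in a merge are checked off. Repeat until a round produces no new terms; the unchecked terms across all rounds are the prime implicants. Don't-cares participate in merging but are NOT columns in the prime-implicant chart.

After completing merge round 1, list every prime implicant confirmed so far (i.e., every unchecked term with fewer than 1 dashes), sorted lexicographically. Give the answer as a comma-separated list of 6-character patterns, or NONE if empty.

size-2^0 implicants → 000010(✓)  000100  001000  010010(✓)  010011(✓)  010110(✓)  011101(✓)  011111(✓)  101100(✓)  101110(✓)  110001
size-2^1 implicants → 0-0010  010-10  01001-  0111-1  1011-0
Unchecked terms (primes): 0-0010, 000100, 001000, 010-10, 01001-, 0111-1, 1011-0, 110001

000100, 001000, 110001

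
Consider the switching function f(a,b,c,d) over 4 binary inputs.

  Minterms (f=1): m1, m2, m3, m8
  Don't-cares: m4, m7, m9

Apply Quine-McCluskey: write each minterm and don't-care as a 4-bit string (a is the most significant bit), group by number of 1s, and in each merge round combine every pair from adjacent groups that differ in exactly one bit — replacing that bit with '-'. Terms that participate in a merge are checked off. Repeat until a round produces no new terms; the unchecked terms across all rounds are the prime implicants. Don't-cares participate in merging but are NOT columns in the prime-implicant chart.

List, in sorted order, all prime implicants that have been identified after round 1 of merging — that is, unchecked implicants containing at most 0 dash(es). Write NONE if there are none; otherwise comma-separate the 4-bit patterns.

0100

size-2^0 implicants → 0001(✓)  0010(✓)  0011(✓)  0100  0111(✓)  1000(✓)  1001(✓)
size-2^1 implicants → -001  0-11  00-1  001-  100-
Unchecked terms (primes): -001, 0-11, 00-1, 001-, 0100, 100-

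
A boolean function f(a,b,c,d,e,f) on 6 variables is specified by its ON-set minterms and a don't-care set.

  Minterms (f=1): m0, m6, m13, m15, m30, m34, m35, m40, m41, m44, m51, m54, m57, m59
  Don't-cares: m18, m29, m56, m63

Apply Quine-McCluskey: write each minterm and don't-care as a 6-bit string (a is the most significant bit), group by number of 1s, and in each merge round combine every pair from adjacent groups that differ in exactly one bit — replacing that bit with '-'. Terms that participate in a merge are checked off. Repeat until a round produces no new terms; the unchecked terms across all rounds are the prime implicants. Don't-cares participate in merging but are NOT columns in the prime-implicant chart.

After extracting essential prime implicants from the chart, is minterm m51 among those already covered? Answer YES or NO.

[col 0] 000000, 000110, 001101*, 001111*, 010010, 011101*, 011110, 100010*, 100011*, 101000*, 101001*, 101100*, 110011*, 110110, 111000*, 111001*, 111011*, 111111*
[col 1] 0-1101, 0011-1, 1-0011, 1-1000*, 1-1001*, 10001-, 101-00, 10100-*, 11-011, 111-11, 1110-1, 11100-*
[col 2] 1-100-
Prime implicants: 0-1101, 000000, 000110, 0011-1, 010010, 011110, 1-0011, 1-100-, 10001-, 101-00, 11-011, 110110, 111-11, 1110-1
PI chart (minterm → PIs covering it):
  0 | 000000  (sole → essential)
  6 | 000110  (sole → essential)
  13 | 0-1101,0011-1
  15 | 0011-1  (sole → essential)
  30 | 011110  (sole → essential)
  34 | 10001-  (sole → essential)
  35 | 1-0011,10001-
  40 | 1-100-,101-00
  41 | 1-100-  (sole → essential)
  44 | 101-00  (sole → essential)
  51 | 1-0011,11-011
  54 | 110110  (sole → essential)
  57 | 1-100-,1110-1
  59 | 11-011,111-11,1110-1
Essential prime implicants: 000000, 000110, 0011-1, 011110, 1-100-, 10001-, 101-00, 110110

NO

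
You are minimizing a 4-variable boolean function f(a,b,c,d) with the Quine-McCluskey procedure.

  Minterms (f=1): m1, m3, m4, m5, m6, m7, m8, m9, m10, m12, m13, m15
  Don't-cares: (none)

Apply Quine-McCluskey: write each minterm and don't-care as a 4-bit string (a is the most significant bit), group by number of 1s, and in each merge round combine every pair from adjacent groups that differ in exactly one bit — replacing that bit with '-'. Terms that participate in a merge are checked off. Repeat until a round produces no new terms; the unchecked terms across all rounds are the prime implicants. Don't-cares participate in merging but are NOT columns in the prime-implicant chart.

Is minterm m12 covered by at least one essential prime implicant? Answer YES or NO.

NO

[col 0] 0001*, 0011*, 0100*, 0101*, 0110*, 0111*, 1000*, 1001*, 1010*, 1100*, 1101*, 1111*
[col 1] -001*, -100*, -101*, -111*, 0-01*, 0-11*, 00-1*, 01-0*, 01-1*, 010-*, 011-*, 1-00*, 1-01*, 10-0, 100-*, 11-1*, 110-*
[col 2] --01, -1-1, -10-, 0--1, 01--, 1-0-
Prime implicants: --01, -1-1, -10-, 0--1, 01--, 1-0-, 10-0
PI chart (minterm → PIs covering it):
  1 | --01,0--1
  3 | 0--1  (sole → essential)
  4 | -10-,01--
  5 | --01,-1-1,-10-,0--1,01--
  6 | 01--  (sole → essential)
  7 | -1-1,0--1,01--
  8 | 1-0-,10-0
  9 | --01,1-0-
  10 | 10-0  (sole → essential)
  12 | -10-,1-0-
  13 | --01,-1-1,-10-,1-0-
  15 | -1-1  (sole → essential)
Essential prime implicants: -1-1, 0--1, 01--, 10-0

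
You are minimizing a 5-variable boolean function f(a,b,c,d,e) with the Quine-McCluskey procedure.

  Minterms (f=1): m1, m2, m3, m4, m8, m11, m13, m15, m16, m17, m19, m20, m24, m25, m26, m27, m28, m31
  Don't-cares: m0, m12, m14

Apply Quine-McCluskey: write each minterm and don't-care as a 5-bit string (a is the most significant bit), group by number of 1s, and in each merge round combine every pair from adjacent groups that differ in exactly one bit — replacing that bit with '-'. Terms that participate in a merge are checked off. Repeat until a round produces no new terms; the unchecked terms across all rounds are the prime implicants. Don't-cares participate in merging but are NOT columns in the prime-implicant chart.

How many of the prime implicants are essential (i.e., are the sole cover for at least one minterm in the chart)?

5

[col 0] 00000*, 00001*, 00010*, 00011*, 00100*, 01000*, 01011*, 01100*, 01101*, 01110*, 01111*, 10000*, 10001*, 10011*, 10100*, 11000*, 11001*, 11010*, 11011*, 11100*, 11111*
[col 1] -0000*, -0001*, -0011*, -0100*, -1000*, -1011*, -1100*, -1111*, 0-000*, 0-011*, 0-100*, 00-00*, 000-0*, 000-1*, 0000-*, 0001-*, 01-00*, 01-11*, 011-0*, 011-1*, 0110-*, 0111-*, 1-000*, 1-001*, 1-011*, 1-100*, 10-00*, 100-1*, 1000-*, 11-00*, 11-11*, 110-0*, 110-1*, 1100-*, 1101-*
[col 2] --000*, --011, --100*, -0-00*, -00-1, -000-, -1-00*, -1-11, 0--00*, 000--, 011--, 1--00*, 1-0-1, 1-00-, 110--
[col 3] ---00
Prime implicants: ---00, --011, -00-1, -000-, -1-11, 000--, 011--, 1-0-1, 1-00-, 110--
PI chart (minterm → PIs covering it):
  1 | -00-1,-000-,000--
  2 | 000--  (sole → essential)
  3 | --011,-00-1,000--
  4 | ---00  (sole → essential)
  8 | ---00  (sole → essential)
  11 | --011,-1-11
  13 | 011--  (sole → essential)
  15 | -1-11,011--
  16 | ---00,-000-,1-00-
  17 | -00-1,-000-,1-0-1,1-00-
  19 | --011,-00-1,1-0-1
  20 | ---00  (sole → essential)
  24 | ---00,1-00-,110--
  25 | 1-0-1,1-00-,110--
  26 | 110--  (sole → essential)
  27 | --011,-1-11,1-0-1,110--
  28 | ---00  (sole → essential)
  31 | -1-11  (sole → essential)
Essential prime implicants: ---00, -1-11, 000--, 011--, 110--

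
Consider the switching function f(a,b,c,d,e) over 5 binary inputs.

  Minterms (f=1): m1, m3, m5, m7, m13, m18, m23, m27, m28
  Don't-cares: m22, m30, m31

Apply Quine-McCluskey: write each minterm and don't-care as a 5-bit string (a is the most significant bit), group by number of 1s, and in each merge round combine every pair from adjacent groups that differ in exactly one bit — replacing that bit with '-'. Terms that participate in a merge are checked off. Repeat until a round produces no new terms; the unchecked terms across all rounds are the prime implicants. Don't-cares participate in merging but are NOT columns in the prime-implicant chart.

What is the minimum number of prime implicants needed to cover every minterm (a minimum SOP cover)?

6

size-2^0 implicants → 00001(✓)  00011(✓)  00101(✓)  00111(✓)  01101(✓)  10010(✓)  10110(✓)  10111(✓)  11011(✓)  11100(✓)  11110(✓)  11111(✓)
size-2^1 implicants → -0111  0-101  00-01(✓)  00-11(✓)  000-1(✓)  001-1(✓)  1-110(✓)  1-111(✓)  10-10  1011-(✓)  11-11  111-0  1111-(✓)
size-2^2 implicants → 00--1  1-11-
Unchecked terms (primes): -0111, 0-101, 00--1, 1-11-, 10-10, 11-11, 111-0
Minterm coverage:
  m1 ⊆ 00--1 [E]
  m3 ⊆ 00--1 [E]
  m5 ⊆ 0-101,00--1
  m7 ⊆ -0111,00--1
  m13 ⊆ 0-101 [E]
  m18 ⊆ 10-10 [E]
  m23 ⊆ -0111,1-11-
  m27 ⊆ 11-11 [E]
  m28 ⊆ 111-0 [E]
E = {0-101, 00--1, 10-10, 11-11, 111-0}
Petrick residual → -0111
Cover = b'cde + a'cd'e + a'b'e + ab'de' + abde + abce'  |cover|=6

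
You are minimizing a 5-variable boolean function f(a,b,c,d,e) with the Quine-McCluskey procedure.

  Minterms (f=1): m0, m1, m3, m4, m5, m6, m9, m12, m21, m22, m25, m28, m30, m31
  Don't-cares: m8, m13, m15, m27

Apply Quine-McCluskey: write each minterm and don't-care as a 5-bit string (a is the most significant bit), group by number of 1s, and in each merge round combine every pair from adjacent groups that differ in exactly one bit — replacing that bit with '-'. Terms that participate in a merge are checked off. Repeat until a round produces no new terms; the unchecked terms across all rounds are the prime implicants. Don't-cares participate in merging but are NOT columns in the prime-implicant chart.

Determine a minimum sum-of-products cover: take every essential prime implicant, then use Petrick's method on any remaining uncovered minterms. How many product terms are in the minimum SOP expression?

7

[col 0] 00000*, 00001*, 00011*, 00100*, 00101*, 00110*, 01000*, 01001*, 01100*, 01101*, 01111*, 10101*, 10110*, 11001*, 11011*, 11100*, 11110*, 11111*
[col 1] -0101, -0110, -1001, -1100, -1111, 0-000*, 0-001*, 0-100*, 0-101*, 00-00*, 00-01*, 000-1, 0000-*, 001-0, 0010-*, 01-00*, 01-01*, 0100-*, 011-1, 0110-*, 1-110, 11-11, 110-1, 111-0, 1111-
[col 2] 0--00*, 0--01*, 0-00-*, 0-10-*, 00-0-*, 01-0-*
[col 3] 0--0-
Prime implicants: -0101, -0110, -1001, -1100, -1111, 0--0-, 000-1, 001-0, 011-1, 1-110, 11-11, 110-1, 111-0, 1111-
PI chart (minterm → PIs covering it):
  0 | 0--0-  (sole → essential)
  1 | 0--0-,000-1
  3 | 000-1  (sole → essential)
  4 | 0--0-,001-0
  5 | -0101,0--0-
  6 | -0110,001-0
  9 | -1001,0--0-
  12 | -1100,0--0-
  21 | -0101  (sole → essential)
  22 | -0110,1-110
  25 | -1001,110-1
  28 | -1100,111-0
  30 | 1-110,111-0,1111-
  31 | -1111,11-11,1111-
Essential prime implicants: -0101, 0--0-, 000-1
Petrick residual → -0110, -1001, -1100, 1111-
Minimum SOP uses 7 PIs: b'cd'e + b'cde' + bc'd'e + bcd'e' + a'd' + a'b'c'e + abcd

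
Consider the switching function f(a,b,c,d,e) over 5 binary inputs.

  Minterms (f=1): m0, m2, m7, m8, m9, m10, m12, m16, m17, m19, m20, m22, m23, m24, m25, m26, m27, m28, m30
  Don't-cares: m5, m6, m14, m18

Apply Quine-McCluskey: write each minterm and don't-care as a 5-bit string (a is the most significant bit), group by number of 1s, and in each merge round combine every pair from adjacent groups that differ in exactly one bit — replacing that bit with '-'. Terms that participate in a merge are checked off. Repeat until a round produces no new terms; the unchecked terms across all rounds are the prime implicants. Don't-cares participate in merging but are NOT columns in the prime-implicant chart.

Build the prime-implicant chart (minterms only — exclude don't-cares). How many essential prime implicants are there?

[col 0] 00000*, 00010*, 00101*, 00110*, 00111*, 01000*, 01001*, 01010*, 01100*, 01110*, 10000*, 10001*, 10010*, 10011*, 10100*, 10110*, 10111*, 11000*, 11001*, 11010*, 11011*, 11100*, 11110*
[col 1] -0000*, -0010*, -0110*, -0111*, -1000*, -1001*, -1010*, -1100*, -1110*, 0-000*, 0-010*, 0-110*, 00-10*, 000-0*, 001-1, 0011-*, 01-00*, 01-10*, 010-0*, 0100-*, 011-0*, 1-000*, 1-001*, 1-010*, 1-011*, 1-100*, 1-110*, 10-00*, 10-10*, 10-11*, 100-0*, 100-1*, 1000-*, 1001-*, 101-0*, 1011-*, 11-00*, 11-10*, 110-0*, 110-1*, 1100-*, 1101-*, 111-0*
[col 2] --000*, --010*, --110*, -0-10*, -00-0*, -011-, -1-00*, -1-10*, -10-0*, -100-, -11-0*, 0--10*, 0-0-0*, 01--0*, 1--00*, 1--10*, 1-0-0*, 1-0-1*, 1-00-*, 1-01-*, 1-1-0*, 10--0*, 10-1-, 100--*, 11--0*, 110--*
[col 3] ---10, --0-0, -1--0, 1---0, 1-0--
Prime implicants: ---10, --0-0, -011-, -1--0, -100-, 001-1, 1---0, 1-0--, 10-1-
PI chart (minterm → PIs covering it):
  0 | --0-0  (sole → essential)
  2 | ---10,--0-0
  7 | -011-,001-1
  8 | --0-0,-1--0,-100-
  9 | -100-  (sole → essential)
  10 | ---10,--0-0,-1--0
  12 | -1--0  (sole → essential)
  16 | --0-0,1---0,1-0--
  17 | 1-0--  (sole → essential)
  19 | 1-0--,10-1-
  20 | 1---0  (sole → essential)
  22 | ---10,-011-,1---0,10-1-
  23 | -011-,10-1-
  24 | --0-0,-1--0,-100-,1---0,1-0--
  25 | -100-,1-0--
  26 | ---10,--0-0,-1--0,1---0,1-0--
  27 | 1-0--  (sole → essential)
  28 | -1--0,1---0
  30 | ---10,-1--0,1---0
Essential prime implicants: --0-0, -1--0, -100-, 1---0, 1-0--

5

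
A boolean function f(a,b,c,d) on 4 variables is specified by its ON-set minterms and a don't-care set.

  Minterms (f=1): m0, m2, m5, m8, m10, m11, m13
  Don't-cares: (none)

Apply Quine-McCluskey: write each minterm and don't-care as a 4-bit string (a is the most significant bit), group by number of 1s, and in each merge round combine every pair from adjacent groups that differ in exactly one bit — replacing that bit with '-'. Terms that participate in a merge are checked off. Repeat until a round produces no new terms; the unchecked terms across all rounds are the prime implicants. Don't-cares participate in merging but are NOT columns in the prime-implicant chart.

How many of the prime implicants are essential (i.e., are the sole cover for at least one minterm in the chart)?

size-2^0 implicants → 0000(✓)  0010(✓)  0101(✓)  1000(✓)  1010(✓)  1011(✓)  1101(✓)
size-2^1 implicants → -000(✓)  -010(✓)  -101  00-0(✓)  10-0(✓)  101-
size-2^2 implicants → -0-0
Unchecked terms (primes): -0-0, -101, 101-
Minterm coverage:
  m0 ⊆ -0-0 [E]
  m2 ⊆ -0-0 [E]
  m5 ⊆ -101 [E]
  m8 ⊆ -0-0 [E]
  m10 ⊆ -0-0,101-
  m11 ⊆ 101- [E]
  m13 ⊆ -101 [E]
E = {-0-0, -101, 101-}

3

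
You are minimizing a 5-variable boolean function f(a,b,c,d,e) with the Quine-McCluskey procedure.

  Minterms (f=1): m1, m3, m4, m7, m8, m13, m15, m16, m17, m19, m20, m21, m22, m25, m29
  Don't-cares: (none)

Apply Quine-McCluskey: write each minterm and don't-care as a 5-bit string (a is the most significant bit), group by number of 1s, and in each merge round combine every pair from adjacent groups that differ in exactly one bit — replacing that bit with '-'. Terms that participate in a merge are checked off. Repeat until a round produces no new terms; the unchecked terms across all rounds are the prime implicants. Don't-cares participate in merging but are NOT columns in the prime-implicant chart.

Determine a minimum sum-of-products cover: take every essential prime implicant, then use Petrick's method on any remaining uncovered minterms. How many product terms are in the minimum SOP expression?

8

Round 0: 00001✓ 00011✓ 00100✓ 00111✓ 01000 01101✓ 01111✓ 10000✓ 10001✓ 10011✓ 10100✓ 10101✓ 10110✓ 11001✓ 11101✓
Round 1: -0001✓ -0011✓ -0100 -1101 0-111 00-11 000-1✓ 011-1 1-001✓ 1-101✓ 10-00✓ 10-01✓ 100-1✓ 1000-✓ 101-0 1010-✓ 11-01✓
Round 2: -00-1 1--01 10-0-
PIs = {-00-1, -0100, -1101, 0-111, 00-11, 01000, 011-1, 1--01, 10-0-, 101-0}
Coverage chart:
  m1: -00-1 ←essential
  m3: -00-1,00-11
  m4: -0100 ←essential
  m7: 0-111,00-11
  m8: 01000 ←essential
  m13: -1101,011-1
  m15: 0-111,011-1
  m16: 10-0- ←essential
  m17: -00-1,1--01,10-0-
  m19: -00-1 ←essential
  m20: -0100,10-0-,101-0
  m21: 1--01,10-0-
  m22: 101-0 ←essential
  m25: 1--01 ←essential
  m29: -1101,1--01
Essential: -00-1, -0100, 01000, 1--01, 10-0-, 101-0
Petrick residual → -1101, 0-111
Min cover (8 terms): b'c'e + b'cd'e' + bcd'e + a'cde + a'bc'd'e' + ad'e + ab'd' + ab'ce'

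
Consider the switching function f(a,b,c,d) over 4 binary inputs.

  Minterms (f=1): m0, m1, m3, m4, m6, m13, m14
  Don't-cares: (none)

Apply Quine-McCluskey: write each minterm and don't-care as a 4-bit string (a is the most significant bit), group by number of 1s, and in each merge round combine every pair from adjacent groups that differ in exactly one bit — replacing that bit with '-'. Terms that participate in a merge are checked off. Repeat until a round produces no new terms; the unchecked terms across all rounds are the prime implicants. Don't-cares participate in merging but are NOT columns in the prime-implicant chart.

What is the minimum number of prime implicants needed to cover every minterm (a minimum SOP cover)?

4

[col 0] 0000*, 0001*, 0011*, 0100*, 0110*, 1101, 1110*
[col 1] -110, 0-00, 00-1, 000-, 01-0
Prime implicants: -110, 0-00, 00-1, 000-, 01-0, 1101
PI chart (minterm → PIs covering it):
  0 | 0-00,000-
  1 | 00-1,000-
  3 | 00-1  (sole → essential)
  4 | 0-00,01-0
  6 | -110,01-0
  13 | 1101  (sole → essential)
  14 | -110  (sole → essential)
Essential prime implicants: -110, 00-1, 1101
Petrick residual → 0-00
Minimum SOP uses 4 PIs: bcd' + a'c'd' + a'b'd + abc'd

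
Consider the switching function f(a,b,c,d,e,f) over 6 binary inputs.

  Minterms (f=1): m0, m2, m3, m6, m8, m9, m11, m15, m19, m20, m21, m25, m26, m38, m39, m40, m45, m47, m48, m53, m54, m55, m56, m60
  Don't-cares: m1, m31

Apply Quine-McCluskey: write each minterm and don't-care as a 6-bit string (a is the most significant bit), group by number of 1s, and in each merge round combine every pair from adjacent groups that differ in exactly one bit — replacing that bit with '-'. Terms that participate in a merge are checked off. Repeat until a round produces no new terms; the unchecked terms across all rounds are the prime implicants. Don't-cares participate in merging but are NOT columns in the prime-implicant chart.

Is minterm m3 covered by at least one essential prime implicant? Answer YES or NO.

YES

[col 0] 000000*, 000001*, 000010*, 000011*, 000110*, 001000*, 001001*, 001011*, 001111*, 010011*, 010100*, 010101*, 011001*, 011010, 011111*, 100110*, 100111*, 101000*, 101101*, 101111*, 110000*, 110101*, 110110*, 110111*, 111000*, 111100*
[col 1] -00110, -01000, -01111, -10101, 0-0011, 0-1001, 0-1111, 00-000*, 00-001*, 00-011*, 000-10, 0000-0*, 0000-1*, 00000-*, 00001-*, 001-11, 0010-1*, 00100-*, 01010-, 1-0110*, 1-0111*, 1-1000, 10-111, 10011-*, 1011-1, 11-000, 1101-1, 11011-*, 111-00
[col 2] 00-0-1, 00-00-, 0000--, 1-011-
Prime implicants: -00110, -01000, -01111, -10101, 0-0011, 0-1001, 0-1111, 00-0-1, 00-00-, 000-10, 0000--, 001-11, 01010-, 011010, 1-011-, 1-1000, 10-111, 1011-1, 11-000, 1101-1, 111-00
PI chart (minterm → PIs covering it):
  0 | 00-00-,0000--
  2 | 000-10,0000--
  3 | 0-0011,00-0-1,0000--
  6 | -00110,000-10
  8 | -01000,00-00-
  9 | 0-1001,00-0-1,00-00-
  11 | 00-0-1,001-11
  15 | -01111,0-1111,001-11
  19 | 0-0011  (sole → essential)
  20 | 01010-  (sole → essential)
  21 | -10101,01010-
  25 | 0-1001  (sole → essential)
  26 | 011010  (sole → essential)
  38 | -00110,1-011-
  39 | 1-011-,10-111
  40 | -01000,1-1000
  45 | 1011-1  (sole → essential)
  47 | -01111,10-111,1011-1
  48 | 11-000  (sole → essential)
  53 | -10101,1101-1
  54 | 1-011-  (sole → essential)
  55 | 1-011-,1101-1
  56 | 1-1000,11-000,111-00
  60 | 111-00  (sole → essential)
Essential prime implicants: 0-0011, 0-1001, 01010-, 011010, 1-011-, 1011-1, 11-000, 111-00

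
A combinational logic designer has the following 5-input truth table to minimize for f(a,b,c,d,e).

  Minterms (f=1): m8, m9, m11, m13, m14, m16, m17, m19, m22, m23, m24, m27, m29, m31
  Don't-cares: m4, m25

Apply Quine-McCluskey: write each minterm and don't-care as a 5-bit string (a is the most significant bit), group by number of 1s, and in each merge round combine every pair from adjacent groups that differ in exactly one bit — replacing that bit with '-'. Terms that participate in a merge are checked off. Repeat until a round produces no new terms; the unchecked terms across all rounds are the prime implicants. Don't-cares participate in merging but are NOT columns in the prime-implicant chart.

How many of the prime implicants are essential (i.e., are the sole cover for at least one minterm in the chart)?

6

[col 0] 00100, 01000*, 01001*, 01011*, 01101*, 01110, 10000*, 10001*, 10011*, 10110*, 10111*, 11000*, 11001*, 11011*, 11101*, 11111*
[col 1] -1000*, -1001*, -1011*, -1101*, 01-01*, 010-1*, 0100-*, 1-000*, 1-001*, 1-011*, 1-111*, 10-11*, 100-1*, 1000-*, 1011-, 11-01*, 11-11*, 110-1*, 1100-*, 111-1*
[col 2] -1-01, -10-1, -100-, 1--11, 1-0-1, 1-00-, 11--1
Prime implicants: -1-01, -10-1, -100-, 00100, 01110, 1--11, 1-0-1, 1-00-, 1011-, 11--1
PI chart (minterm → PIs covering it):
  8 | -100-  (sole → essential)
  9 | -1-01,-10-1,-100-
  11 | -10-1  (sole → essential)
  13 | -1-01  (sole → essential)
  14 | 01110  (sole → essential)
  16 | 1-00-  (sole → essential)
  17 | 1-0-1,1-00-
  19 | 1--11,1-0-1
  22 | 1011-  (sole → essential)
  23 | 1--11,1011-
  24 | -100-,1-00-
  27 | -10-1,1--11,1-0-1,11--1
  29 | -1-01,11--1
  31 | 1--11,11--1
Essential prime implicants: -1-01, -10-1, -100-, 01110, 1-00-, 1011-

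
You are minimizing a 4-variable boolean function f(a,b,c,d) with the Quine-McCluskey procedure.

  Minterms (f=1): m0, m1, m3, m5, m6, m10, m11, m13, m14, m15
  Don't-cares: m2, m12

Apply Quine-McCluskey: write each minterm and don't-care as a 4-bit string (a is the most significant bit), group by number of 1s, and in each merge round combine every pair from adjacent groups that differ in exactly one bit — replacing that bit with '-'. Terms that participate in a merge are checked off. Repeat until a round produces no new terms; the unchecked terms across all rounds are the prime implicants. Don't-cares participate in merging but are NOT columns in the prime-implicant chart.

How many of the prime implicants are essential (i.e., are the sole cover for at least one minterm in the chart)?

2

[col 0] 0000*, 0001*, 0010*, 0011*, 0101*, 0110*, 1010*, 1011*, 1100*, 1101*, 1110*, 1111*
[col 1] -010*, -011*, -101, -110*, 0-01, 0-10*, 00-0*, 00-1*, 000-*, 001-*, 1-10*, 1-11*, 101-*, 11-0*, 11-1*, 110-*, 111-*
[col 2] --10, -01-, 00--, 1-1-, 11--
Prime implicants: --10, -01-, -101, 0-01, 00--, 1-1-, 11--
PI chart (minterm → PIs covering it):
  0 | 00--  (sole → essential)
  1 | 0-01,00--
  3 | -01-,00--
  5 | -101,0-01
  6 | --10  (sole → essential)
  10 | --10,-01-,1-1-
  11 | -01-,1-1-
  13 | -101,11--
  14 | --10,1-1-,11--
  15 | 1-1-,11--
Essential prime implicants: --10, 00--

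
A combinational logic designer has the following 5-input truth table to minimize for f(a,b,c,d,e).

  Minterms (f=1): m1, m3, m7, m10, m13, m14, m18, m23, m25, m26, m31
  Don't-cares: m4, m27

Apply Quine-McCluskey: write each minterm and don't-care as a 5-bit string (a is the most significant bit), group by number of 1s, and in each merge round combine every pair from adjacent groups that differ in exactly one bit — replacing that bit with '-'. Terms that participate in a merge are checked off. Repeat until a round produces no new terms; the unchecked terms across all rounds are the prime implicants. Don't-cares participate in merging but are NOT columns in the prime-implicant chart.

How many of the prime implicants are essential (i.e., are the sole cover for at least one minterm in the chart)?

5

Round 0: 00001✓ 00011✓ 00100 00111✓ 01010✓ 01101 01110✓ 10010✓ 10111✓ 11001✓ 11010✓ 11011✓ 11111✓
Round 1: -0111 -1010 00-11 000-1 01-10 1-010 1-111 11-11 110-1 1101-
PIs = {-0111, -1010, 00-11, 000-1, 00100, 01-10, 01101, 1-010, 1-111, 11-11, 110-1, 1101-}
Coverage chart:
  m1: 000-1 ←essential
  m3: 00-11,000-1
  m7: -0111,00-11
  m10: -1010,01-10
  m13: 01101 ←essential
  m14: 01-10 ←essential
  m18: 1-010 ←essential
  m23: -0111,1-111
  m25: 110-1 ←essential
  m26: -1010,1-010,1101-
  m31: 1-111,11-11
Essential: 000-1, 01-10, 01101, 1-010, 110-1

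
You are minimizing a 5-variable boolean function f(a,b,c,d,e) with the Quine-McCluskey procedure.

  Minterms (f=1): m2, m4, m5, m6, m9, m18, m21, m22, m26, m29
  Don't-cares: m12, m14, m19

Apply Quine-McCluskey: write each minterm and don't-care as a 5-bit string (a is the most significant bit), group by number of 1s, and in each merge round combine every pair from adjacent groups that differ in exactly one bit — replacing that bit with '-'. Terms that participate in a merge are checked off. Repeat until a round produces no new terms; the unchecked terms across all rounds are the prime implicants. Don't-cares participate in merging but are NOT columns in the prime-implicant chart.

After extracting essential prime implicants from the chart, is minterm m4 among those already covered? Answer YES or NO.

NO

[col 0] 00010*, 00100*, 00101*, 00110*, 01001, 01100*, 01110*, 10010*, 10011*, 10101*, 10110*, 11010*, 11101*
[col 1] -0010*, -0101, -0110*, 0-100*, 0-110*, 00-10*, 001-0*, 0010-, 011-0*, 1-010, 1-101, 10-10*, 1001-
[col 2] -0-10, 0-1-0
Prime implicants: -0-10, -0101, 0-1-0, 0010-, 01001, 1-010, 1-101, 1001-
PI chart (minterm → PIs covering it):
  2 | -0-10  (sole → essential)
  4 | 0-1-0,0010-
  5 | -0101,0010-
  6 | -0-10,0-1-0
  9 | 01001  (sole → essential)
  18 | -0-10,1-010,1001-
  21 | -0101,1-101
  22 | -0-10  (sole → essential)
  26 | 1-010  (sole → essential)
  29 | 1-101  (sole → essential)
Essential prime implicants: -0-10, 01001, 1-010, 1-101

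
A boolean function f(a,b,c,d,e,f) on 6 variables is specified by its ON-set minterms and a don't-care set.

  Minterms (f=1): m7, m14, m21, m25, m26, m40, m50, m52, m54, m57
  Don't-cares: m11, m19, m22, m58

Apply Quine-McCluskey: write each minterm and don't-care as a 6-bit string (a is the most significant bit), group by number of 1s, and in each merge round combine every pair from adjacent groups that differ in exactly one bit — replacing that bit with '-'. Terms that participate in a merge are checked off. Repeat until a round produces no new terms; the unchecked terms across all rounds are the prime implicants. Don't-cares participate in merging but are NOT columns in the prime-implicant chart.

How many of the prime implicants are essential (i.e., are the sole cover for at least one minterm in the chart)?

size-2^0 implicants → 000111  001011  001110  010011  010101  010110(✓)  011001(✓)  011010(✓)  101000  110010(✓)  110100(✓)  110110(✓)  111001(✓)  111010(✓)
size-2^1 implicants → -10110  -11001  -11010  11-010  110-10  1101-0
Unchecked terms (primes): -10110, -11001, -11010, 000111, 001011, 001110, 010011, 010101, 101000, 11-010, 110-10, 1101-0
Minterm coverage:
  m7 ⊆ 000111 [E]
  m14 ⊆ 001110 [E]
  m21 ⊆ 010101 [E]
  m25 ⊆ -11001 [E]
  m26 ⊆ -11010 [E]
  m40 ⊆ 101000 [E]
  m50 ⊆ 11-010,110-10
  m52 ⊆ 1101-0 [E]
  m54 ⊆ -10110,110-10,1101-0
  m57 ⊆ -11001 [E]
E = {-11001, -11010, 000111, 001110, 010101, 101000, 1101-0}

7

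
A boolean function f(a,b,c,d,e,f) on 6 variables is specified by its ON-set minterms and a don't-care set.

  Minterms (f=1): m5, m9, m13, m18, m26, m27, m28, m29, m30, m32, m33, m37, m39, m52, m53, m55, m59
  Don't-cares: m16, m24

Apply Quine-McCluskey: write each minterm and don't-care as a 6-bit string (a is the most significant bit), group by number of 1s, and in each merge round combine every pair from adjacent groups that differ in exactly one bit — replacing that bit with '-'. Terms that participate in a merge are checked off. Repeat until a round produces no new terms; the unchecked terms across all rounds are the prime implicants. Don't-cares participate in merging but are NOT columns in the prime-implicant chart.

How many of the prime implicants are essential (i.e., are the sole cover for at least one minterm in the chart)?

[col 0] 000101*, 001001*, 001101*, 010000*, 010010*, 011000*, 011010*, 011011*, 011100*, 011101*, 011110*, 100000*, 100001*, 100101*, 100111*, 110100*, 110101*, 110111*, 111011*
[col 1] -00101, -11011, 0-1101, 00-101, 001-01, 01-000*, 01-010*, 0100-0*, 011-00*, 011-10*, 0110-0*, 01101-, 0111-0*, 01110-, 1-0101*, 1-0111*, 100-01, 10000-, 1001-1*, 1101-1*, 11010-
[col 2] 01-0-0, 011--0, 1-01-1
Prime implicants: -00101, -11011, 0-1101, 00-101, 001-01, 01-0-0, 011--0, 01101-, 01110-, 1-01-1, 100-01, 10000-, 11010-
PI chart (minterm → PIs covering it):
  5 | -00101,00-101
  9 | 001-01  (sole → essential)
  13 | 0-1101,00-101,001-01
  18 | 01-0-0  (sole → essential)
  26 | 01-0-0,011--0,01101-
  27 | -11011,01101-
  28 | 011--0,01110-
  29 | 0-1101,01110-
  30 | 011--0  (sole → essential)
  32 | 10000-  (sole → essential)
  33 | 100-01,10000-
  37 | -00101,1-01-1,100-01
  39 | 1-01-1  (sole → essential)
  52 | 11010-  (sole → essential)
  53 | 1-01-1,11010-
  55 | 1-01-1  (sole → essential)
  59 | -11011  (sole → essential)
Essential prime implicants: -11011, 001-01, 01-0-0, 011--0, 1-01-1, 10000-, 11010-

7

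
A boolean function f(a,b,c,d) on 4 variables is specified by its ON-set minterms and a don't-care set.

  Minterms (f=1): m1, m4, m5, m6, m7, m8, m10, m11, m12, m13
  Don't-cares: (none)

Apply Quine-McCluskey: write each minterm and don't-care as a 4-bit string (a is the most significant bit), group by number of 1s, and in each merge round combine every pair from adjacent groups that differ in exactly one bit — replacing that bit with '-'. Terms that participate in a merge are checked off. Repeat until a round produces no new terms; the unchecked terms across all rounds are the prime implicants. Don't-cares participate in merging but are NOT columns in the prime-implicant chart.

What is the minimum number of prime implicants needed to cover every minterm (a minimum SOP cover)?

Round 0: 0001✓ 0100✓ 0101✓ 0110✓ 0111✓ 1000✓ 1010✓ 1011✓ 1100✓ 1101✓
Round 1: -100✓ -101✓ 0-01 01-0✓ 01-1✓ 010-✓ 011-✓ 1-00 10-0 101- 110-✓
Round 2: -10- 01--
PIs = {-10-, 0-01, 01--, 1-00, 10-0, 101-}
Coverage chart:
  m1: 0-01 ←essential
  m4: -10-,01--
  m5: -10-,0-01,01--
  m6: 01-- ←essential
  m7: 01-- ←essential
  m8: 1-00,10-0
  m10: 10-0,101-
  m11: 101- ←essential
  m12: -10-,1-00
  m13: -10- ←essential
Essential: -10-, 0-01, 01--, 101-
Petrick residual → 1-00
Min cover (5 terms): bc' + a'c'd + a'b + ac'd' + ab'c

5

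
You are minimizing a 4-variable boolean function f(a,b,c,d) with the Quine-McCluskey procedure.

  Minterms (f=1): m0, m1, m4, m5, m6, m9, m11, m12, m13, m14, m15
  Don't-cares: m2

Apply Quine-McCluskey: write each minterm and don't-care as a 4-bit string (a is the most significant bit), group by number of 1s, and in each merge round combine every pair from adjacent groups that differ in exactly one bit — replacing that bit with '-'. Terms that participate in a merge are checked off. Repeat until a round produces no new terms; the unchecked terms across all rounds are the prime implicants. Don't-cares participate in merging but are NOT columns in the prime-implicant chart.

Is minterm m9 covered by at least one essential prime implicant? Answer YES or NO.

YES

Round 0: 0000✓ 0001✓ 0010✓ 0100✓ 0101✓ 0110✓ 1001✓ 1011✓ 1100✓ 1101✓ 1110✓ 1111✓
Round 1: -001✓ -100✓ -101✓ -110✓ 0-00✓ 0-01✓ 0-10✓ 00-0✓ 000-✓ 01-0✓ 010-✓ 1-01✓ 1-11✓ 10-1✓ 11-0✓ 11-1✓ 110-✓ 111-✓
Round 2: --01 -1-0 -10- 0--0 0-0- 1--1 11--
PIs = {--01, -1-0, -10-, 0--0, 0-0-, 1--1, 11--}
Coverage chart:
  m0: 0--0,0-0-
  m1: --01,0-0-
  m4: -1-0,-10-,0--0,0-0-
  m5: --01,-10-,0-0-
  m6: -1-0,0--0
  m9: --01,1--1
  m11: 1--1 ←essential
  m12: -1-0,-10-,11--
  m13: --01,-10-,1--1,11--
  m14: -1-0,11--
  m15: 1--1,11--
Essential: 1--1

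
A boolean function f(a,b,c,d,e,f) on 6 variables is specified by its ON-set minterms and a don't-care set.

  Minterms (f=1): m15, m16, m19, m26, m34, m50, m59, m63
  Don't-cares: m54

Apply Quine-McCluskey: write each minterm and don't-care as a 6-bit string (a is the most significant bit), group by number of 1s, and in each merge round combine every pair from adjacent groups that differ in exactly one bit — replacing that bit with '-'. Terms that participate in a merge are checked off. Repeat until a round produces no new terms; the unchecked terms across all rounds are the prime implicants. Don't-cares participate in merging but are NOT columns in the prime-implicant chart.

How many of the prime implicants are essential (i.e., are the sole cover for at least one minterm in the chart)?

6

[col 0] 001111, 010000, 010011, 011010, 100010*, 110010*, 110110*, 111011*, 111111*
[col 1] 1-0010, 110-10, 111-11
Prime implicants: 001111, 010000, 010011, 011010, 1-0010, 110-10, 111-11
PI chart (minterm → PIs covering it):
  15 | 001111  (sole → essential)
  16 | 010000  (sole → essential)
  19 | 010011  (sole → essential)
  26 | 011010  (sole → essential)
  34 | 1-0010  (sole → essential)
  50 | 1-0010,110-10
  59 | 111-11  (sole → essential)
  63 | 111-11  (sole → essential)
Essential prime implicants: 001111, 010000, 010011, 011010, 1-0010, 111-11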